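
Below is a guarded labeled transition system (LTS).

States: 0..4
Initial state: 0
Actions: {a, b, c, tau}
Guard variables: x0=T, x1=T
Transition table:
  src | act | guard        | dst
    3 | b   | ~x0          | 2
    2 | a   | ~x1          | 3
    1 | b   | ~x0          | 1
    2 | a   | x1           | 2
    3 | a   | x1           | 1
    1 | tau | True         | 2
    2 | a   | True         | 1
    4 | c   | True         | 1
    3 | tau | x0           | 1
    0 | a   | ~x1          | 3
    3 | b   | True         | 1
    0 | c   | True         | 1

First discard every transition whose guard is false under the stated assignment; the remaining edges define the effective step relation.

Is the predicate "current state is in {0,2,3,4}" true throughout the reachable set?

Inv-set: {0,2,3,4}
R = {0,1,2}
  0: ✓
  1: outside
  2: ✓
reach 1 via c — violates

Answer: INVARIANT VIOLATED at state 1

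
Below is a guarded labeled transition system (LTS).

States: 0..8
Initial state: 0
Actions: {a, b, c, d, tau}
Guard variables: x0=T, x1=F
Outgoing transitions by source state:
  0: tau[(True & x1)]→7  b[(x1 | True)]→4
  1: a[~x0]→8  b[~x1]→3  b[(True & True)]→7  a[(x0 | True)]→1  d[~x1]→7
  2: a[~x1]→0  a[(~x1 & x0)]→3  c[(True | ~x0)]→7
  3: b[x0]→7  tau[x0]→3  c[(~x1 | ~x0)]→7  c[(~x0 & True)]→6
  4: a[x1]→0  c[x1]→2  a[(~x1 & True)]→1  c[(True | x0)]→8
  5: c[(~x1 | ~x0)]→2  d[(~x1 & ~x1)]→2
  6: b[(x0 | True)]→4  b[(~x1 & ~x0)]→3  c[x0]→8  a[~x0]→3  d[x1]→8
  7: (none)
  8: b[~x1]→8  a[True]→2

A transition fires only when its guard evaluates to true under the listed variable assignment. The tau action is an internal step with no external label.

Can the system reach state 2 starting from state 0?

19 transition(s) survive guard evaluation.
Layer 0: {0}
Layer 1: {4}  now seen {0,4}
Layer 2: {1,8}  now seen {0,1,4,8}
Layer 3: {2,3,7}  now seen {0,1,2,3,4,7,8}
R = {0,1,2,3,4,7,8}
witness 2: b·c·a

Answer: REACHABLE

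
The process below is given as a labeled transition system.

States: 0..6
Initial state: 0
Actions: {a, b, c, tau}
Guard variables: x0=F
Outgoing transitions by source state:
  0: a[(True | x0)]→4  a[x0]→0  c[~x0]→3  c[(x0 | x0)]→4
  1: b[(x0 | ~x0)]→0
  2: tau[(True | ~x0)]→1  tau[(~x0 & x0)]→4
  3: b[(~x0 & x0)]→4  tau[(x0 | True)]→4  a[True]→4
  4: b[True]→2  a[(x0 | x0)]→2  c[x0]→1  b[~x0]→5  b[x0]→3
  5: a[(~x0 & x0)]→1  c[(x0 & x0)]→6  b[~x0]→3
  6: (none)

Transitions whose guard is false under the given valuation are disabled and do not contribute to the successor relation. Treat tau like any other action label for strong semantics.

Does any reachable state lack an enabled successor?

Answer: DEADLOCK-FREE

Trace:
Reach set: {0,1,2,3,4,5}
  0: a→4  c→3  [2 out]
  1: b→0  [1 out]
  2: tau→1  [1 out]
  3: a→4  tau→4  [2 out]
  4: b→2  b→5  [2 out]
  5: b→3  [1 out]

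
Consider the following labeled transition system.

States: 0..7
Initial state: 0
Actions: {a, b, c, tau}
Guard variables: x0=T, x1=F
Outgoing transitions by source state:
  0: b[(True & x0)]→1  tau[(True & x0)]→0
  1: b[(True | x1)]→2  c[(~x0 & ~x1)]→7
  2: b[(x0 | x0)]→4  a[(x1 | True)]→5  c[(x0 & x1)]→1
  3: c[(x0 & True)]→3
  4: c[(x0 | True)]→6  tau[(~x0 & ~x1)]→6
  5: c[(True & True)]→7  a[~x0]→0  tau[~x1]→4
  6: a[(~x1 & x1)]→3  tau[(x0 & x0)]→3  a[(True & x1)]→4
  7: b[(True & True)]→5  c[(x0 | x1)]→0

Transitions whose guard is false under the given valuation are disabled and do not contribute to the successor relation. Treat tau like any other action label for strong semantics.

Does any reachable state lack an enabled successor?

Answer: DEADLOCK-FREE

Analysis:
R = {0,1,2,3,4,5,6,7}
  0: b→1  tau→0  [2 out]
  1: b→2  [1 out]
  2: a→5  b→4  [2 out]
  3: c→3  [1 out]
  4: c→6  [1 out]
  5: c→7  tau→4  [2 out]
  6: tau→3  [1 out]
  7: b→5  c→0  [2 out]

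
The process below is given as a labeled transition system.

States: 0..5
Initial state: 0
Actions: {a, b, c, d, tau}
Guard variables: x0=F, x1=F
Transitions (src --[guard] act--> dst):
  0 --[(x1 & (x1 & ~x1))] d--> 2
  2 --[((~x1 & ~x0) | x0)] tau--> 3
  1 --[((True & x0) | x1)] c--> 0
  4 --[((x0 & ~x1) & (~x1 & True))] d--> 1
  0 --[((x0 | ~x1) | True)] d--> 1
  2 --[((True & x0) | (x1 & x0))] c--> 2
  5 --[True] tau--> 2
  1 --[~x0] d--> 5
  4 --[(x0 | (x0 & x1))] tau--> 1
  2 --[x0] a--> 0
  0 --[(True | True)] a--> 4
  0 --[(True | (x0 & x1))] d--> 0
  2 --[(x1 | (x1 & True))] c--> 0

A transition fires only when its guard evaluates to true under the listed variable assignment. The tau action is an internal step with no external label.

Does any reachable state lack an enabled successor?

R = {0,1,2,3,4,5}
  0: a→4  d→0  d→1  [3 out]
  1: d→5  [1 out]
  2: tau→3  [1 out]
  3: ∅  [STUCK]
  4: ∅  [STUCK]
  5: tau→2  [1 out]
trace reaching 3: d·d·tau·tau

Answer: DEADLOCK at state 3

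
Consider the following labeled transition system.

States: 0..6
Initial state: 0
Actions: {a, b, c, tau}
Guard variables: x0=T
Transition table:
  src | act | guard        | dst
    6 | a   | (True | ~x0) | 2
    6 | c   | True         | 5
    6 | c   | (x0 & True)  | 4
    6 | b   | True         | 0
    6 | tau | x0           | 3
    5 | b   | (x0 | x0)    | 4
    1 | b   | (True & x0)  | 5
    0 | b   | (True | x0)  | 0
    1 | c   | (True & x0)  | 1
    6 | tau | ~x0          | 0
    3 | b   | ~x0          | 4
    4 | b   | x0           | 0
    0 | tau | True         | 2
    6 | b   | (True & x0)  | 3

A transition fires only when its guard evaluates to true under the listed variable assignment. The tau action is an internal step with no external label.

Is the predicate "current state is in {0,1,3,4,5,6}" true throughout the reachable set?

Inv-set: {0,1,3,4,5,6}
Reachable = {0,2}
  0: safe
  2: outside
witness against invariant: tau → 2

Answer: INVARIANT VIOLATED at state 2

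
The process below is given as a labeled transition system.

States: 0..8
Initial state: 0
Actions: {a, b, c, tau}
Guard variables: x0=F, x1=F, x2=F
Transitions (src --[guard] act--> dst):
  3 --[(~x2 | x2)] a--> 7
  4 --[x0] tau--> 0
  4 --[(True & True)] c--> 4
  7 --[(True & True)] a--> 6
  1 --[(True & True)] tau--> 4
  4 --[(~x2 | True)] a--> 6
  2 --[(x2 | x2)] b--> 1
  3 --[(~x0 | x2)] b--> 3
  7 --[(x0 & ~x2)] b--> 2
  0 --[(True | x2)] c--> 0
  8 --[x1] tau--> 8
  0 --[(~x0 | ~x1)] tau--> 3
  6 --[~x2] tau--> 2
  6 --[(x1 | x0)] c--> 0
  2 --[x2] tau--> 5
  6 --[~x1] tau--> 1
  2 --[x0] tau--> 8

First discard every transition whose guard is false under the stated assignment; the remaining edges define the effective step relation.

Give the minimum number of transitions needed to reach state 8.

Answer: UNREACHABLE

Analysis:
Breadth-first toward 8:
  Layer 0: {0}
  Layer 1: {3}
  Layer 2: {7}
  Layer 3: {6}
  Layer 4: {1,2}
  Layer 5: {4}
8 never appears.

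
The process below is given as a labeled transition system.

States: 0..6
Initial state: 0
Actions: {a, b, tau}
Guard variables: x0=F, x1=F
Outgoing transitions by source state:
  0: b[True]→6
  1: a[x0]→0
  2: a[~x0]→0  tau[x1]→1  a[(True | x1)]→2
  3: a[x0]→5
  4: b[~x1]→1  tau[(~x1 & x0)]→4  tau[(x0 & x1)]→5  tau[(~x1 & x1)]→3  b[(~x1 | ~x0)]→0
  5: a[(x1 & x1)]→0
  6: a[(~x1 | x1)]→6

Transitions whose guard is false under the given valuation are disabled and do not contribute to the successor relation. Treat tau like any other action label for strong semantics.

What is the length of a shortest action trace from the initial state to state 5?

Breadth-first toward 5:
  L0 = {0}
  L1 = {6}
5 never appears.

Answer: UNREACHABLE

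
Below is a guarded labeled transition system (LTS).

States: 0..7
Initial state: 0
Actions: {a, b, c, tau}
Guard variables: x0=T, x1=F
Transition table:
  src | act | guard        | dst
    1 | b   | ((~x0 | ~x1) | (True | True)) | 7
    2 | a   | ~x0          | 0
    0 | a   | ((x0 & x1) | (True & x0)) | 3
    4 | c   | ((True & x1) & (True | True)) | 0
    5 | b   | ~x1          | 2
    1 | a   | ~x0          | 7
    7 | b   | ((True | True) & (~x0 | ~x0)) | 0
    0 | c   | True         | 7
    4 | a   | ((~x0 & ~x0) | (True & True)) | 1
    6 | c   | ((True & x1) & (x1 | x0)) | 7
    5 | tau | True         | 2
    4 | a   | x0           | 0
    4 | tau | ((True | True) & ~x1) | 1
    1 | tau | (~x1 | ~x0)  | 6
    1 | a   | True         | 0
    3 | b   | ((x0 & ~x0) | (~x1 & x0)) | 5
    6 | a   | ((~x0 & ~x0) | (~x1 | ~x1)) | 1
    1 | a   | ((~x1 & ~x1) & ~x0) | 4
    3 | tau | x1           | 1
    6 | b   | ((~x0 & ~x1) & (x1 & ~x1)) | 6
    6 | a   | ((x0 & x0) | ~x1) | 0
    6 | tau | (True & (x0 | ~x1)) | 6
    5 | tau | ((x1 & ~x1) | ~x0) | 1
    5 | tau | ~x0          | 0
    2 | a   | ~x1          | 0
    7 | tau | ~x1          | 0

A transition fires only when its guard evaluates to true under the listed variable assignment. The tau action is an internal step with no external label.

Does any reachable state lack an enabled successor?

Reach set: {0,2,3,5,7}
  0: a→3  c→7  [2 out]
  2: a→0  [1 out]
  3: b→5  [1 out]
  5: b→2  tau→2  [2 out]
  7: tau→0  [1 out]

Answer: DEADLOCK-FREE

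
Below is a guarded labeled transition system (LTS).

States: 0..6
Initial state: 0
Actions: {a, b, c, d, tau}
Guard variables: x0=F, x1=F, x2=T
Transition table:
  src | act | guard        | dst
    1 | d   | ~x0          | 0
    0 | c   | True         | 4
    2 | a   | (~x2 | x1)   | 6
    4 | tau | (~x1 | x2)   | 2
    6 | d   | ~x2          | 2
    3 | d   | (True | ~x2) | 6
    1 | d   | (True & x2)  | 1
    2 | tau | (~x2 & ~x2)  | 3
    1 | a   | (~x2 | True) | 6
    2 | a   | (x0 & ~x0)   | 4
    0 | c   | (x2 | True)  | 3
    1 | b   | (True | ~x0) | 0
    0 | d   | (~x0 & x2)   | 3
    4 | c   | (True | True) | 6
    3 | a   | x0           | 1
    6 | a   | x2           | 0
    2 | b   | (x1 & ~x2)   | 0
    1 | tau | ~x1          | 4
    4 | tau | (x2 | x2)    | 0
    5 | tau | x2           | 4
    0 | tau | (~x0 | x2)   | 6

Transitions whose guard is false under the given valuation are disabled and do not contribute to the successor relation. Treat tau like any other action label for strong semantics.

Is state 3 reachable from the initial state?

Guard filter leaves 15 enabled edge(s).
Layer 0: {0}
Layer 1: {3,4,6}  now seen {0,3,4,6}
Layer 2: {2}  now seen {0,2,3,4,6}
Reachable = {0,2,3,4,6}
Path to 3: c

Answer: REACHABLE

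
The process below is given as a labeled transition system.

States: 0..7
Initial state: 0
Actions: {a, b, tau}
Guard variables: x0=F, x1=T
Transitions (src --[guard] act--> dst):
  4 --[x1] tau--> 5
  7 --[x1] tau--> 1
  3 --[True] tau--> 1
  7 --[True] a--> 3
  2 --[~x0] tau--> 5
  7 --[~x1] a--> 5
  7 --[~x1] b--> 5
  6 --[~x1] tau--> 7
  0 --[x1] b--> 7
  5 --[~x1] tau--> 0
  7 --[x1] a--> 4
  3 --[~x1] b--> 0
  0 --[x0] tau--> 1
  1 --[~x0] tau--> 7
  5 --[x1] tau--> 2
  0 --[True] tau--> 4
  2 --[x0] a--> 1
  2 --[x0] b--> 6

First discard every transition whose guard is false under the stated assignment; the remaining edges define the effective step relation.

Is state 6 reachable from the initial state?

Guard filter leaves 10 enabled edge(s).
L0 = {0}
L1 = {4,7}  cumulative {0,4,7}
L2 = {1,3,5}  cumulative {0,1,3,4,5,7}
L3 = {2}  cumulative {0,1,2,3,4,5,7}
Reach set: {0,1,2,3,4,5,7}

Answer: UNREACHABLE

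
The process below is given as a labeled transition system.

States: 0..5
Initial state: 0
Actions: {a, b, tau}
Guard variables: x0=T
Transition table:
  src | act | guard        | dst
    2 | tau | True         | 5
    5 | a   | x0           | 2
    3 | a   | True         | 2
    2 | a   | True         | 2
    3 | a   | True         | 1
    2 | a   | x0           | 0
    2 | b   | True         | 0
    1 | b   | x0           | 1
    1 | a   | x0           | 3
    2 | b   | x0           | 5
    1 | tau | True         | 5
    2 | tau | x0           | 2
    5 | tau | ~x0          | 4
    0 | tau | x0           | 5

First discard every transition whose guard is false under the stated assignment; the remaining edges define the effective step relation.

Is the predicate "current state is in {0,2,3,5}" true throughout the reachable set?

Inv-set: {0,2,3,5}
Reach set: {0,2,5}
  0: ok
  2: ok
  5: ok

Answer: INVARIANT HOLDS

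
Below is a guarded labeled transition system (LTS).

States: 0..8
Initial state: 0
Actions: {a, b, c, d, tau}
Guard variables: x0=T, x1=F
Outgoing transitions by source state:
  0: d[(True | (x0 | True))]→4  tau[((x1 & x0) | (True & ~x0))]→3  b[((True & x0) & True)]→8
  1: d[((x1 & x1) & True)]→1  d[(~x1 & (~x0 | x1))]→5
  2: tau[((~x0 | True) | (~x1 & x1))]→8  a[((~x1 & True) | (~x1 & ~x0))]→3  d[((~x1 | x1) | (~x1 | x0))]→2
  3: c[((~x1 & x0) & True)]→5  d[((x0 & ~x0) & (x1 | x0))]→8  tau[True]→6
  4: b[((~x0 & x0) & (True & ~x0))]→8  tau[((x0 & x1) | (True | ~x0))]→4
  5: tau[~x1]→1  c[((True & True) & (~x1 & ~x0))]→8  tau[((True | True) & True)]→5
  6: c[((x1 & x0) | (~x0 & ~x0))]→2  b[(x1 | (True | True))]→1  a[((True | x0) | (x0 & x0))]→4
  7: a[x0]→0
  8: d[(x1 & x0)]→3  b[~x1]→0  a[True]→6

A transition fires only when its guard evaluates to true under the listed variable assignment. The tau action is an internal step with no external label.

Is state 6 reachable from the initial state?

Guard filter leaves 15 enabled edge(s).
L0 = {0}
L1 = {4,8}  total {0,4,8}
L2 = {6}  total {0,4,6,8}
L3 = {1}  total {0,1,4,6,8}
Reach set: {0,1,4,6,8}
Path to 6: b·a

Answer: REACHABLE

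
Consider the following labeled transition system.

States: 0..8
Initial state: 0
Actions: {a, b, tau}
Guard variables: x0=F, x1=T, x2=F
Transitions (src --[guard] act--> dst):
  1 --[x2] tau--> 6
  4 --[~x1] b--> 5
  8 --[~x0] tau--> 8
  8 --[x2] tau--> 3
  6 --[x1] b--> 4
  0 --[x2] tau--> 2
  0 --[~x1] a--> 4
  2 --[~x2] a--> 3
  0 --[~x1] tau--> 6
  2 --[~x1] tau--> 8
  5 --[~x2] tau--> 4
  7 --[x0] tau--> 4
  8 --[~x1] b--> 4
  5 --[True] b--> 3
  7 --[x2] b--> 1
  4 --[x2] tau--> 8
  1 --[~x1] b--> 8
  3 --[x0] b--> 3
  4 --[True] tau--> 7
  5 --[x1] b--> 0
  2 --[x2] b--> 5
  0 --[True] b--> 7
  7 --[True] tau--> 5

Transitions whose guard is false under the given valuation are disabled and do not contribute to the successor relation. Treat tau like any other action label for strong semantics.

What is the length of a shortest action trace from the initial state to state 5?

Answer: 2

Analysis:
BFS to 5:
  L0 = {0}
  L1 = {7}
  L2 = {5}
depth(5)=2, e.g. b·tau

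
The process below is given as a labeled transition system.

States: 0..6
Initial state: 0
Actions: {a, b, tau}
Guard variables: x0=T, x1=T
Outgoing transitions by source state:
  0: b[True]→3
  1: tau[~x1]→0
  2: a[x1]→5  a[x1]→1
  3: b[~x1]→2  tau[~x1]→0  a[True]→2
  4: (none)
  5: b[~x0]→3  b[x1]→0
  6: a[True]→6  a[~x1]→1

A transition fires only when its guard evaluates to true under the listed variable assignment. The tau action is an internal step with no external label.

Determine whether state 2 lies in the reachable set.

After dropping false guards: 6 live edges.
Layer 0: {0}
Layer 1: {3}  total {0,3}
Layer 2: {2}  total {0,2,3}
Layer 3: {1,5}  total {0,1,2,3,5}
Reachable = {0,1,2,3,5}
Path to 2: b·a

Answer: REACHABLE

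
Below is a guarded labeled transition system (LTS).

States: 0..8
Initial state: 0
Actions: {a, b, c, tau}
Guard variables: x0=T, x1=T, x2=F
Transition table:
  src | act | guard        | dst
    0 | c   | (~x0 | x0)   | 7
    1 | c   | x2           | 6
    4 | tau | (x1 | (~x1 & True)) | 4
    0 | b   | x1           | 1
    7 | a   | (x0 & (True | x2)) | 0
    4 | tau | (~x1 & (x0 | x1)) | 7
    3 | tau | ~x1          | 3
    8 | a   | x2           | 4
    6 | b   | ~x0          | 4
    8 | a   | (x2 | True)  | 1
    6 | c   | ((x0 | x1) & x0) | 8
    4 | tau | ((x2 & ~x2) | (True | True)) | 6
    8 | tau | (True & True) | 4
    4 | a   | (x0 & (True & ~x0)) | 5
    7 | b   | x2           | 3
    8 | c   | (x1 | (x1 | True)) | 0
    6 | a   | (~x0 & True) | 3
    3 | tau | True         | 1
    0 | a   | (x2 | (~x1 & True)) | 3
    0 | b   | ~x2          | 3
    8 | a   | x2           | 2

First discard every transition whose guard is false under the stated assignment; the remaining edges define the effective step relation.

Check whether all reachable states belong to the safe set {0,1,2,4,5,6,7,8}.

Answer: INVARIANT VIOLATED at state 3

Working:
Allowed set {0,1,2,4,5,6,7,8}
R = {0,1,3,7}
  0: ok
  1: ok
  3: VIOLATES
  7: ok
reach 3 via b — violates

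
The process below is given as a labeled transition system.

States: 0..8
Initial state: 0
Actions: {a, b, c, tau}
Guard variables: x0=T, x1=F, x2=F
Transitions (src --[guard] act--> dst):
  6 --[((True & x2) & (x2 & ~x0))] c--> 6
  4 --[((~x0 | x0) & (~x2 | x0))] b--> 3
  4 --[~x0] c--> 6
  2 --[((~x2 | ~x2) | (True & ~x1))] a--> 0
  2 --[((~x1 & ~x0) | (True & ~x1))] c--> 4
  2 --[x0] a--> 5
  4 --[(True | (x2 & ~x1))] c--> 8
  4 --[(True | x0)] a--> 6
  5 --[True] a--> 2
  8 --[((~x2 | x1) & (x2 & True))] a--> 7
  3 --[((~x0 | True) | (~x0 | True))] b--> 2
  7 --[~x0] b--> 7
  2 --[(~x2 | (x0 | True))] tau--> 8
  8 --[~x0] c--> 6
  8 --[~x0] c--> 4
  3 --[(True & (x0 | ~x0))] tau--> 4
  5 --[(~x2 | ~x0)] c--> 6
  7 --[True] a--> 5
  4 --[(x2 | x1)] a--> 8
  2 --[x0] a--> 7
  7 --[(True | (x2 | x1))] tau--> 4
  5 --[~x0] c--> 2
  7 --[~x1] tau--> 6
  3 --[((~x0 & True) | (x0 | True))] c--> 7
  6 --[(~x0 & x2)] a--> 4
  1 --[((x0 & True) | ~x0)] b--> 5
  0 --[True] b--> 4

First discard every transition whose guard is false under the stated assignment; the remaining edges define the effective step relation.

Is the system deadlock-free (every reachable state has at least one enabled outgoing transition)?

Reachable = {0,2,3,4,5,6,7,8}
  0: b→4  [1 exit(s)]
  2: a→0  a→5  a→7  c→4  tau→8  [5 exit(s)]
  3: b→2  c→7  tau→4  [3 exit(s)]
  4: a→6  b→3  c→8  [3 exit(s)]
  5: a→2  c→6  [2 exit(s)]
  6: ∅  [STUCK]
  7: a→5  tau→4  tau→6  [3 exit(s)]
  8: ∅  [STUCK]
witness 6: b·a

Answer: DEADLOCK at state 6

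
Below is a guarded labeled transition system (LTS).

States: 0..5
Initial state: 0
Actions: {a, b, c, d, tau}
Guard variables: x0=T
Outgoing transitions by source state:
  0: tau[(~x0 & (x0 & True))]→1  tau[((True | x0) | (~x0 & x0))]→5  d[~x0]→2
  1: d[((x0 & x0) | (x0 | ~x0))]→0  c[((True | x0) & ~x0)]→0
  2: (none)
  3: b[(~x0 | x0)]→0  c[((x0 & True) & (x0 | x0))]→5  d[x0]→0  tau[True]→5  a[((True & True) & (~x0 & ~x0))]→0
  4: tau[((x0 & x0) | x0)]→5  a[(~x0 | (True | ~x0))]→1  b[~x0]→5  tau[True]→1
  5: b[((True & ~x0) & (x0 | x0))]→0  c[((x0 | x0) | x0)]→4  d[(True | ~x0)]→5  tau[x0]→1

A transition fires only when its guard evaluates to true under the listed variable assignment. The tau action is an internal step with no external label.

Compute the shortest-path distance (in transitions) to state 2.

Answer: UNREACHABLE

Working:
Layered search for 2:
  Layer 0: {0}
  Layer 1: {5}
  Layer 2: {1,4}
2 never appears.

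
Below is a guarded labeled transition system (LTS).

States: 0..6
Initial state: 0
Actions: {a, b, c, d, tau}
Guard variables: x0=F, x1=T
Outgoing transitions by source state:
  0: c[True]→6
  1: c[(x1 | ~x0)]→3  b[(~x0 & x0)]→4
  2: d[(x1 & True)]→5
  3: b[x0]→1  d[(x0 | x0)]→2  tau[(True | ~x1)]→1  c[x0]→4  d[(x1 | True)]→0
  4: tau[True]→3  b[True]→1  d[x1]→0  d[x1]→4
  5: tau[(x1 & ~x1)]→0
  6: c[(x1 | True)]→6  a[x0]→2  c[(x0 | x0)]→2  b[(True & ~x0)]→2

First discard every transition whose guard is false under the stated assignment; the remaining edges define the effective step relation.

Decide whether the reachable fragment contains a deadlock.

Answer: DEADLOCK at state 5

Trace:
R = {0,2,5,6}
  0: c→6  [1 exit(s)]
  2: d→5  [1 exit(s)]
  5: ∅  [deadlock]
  6: b→2  c→6  [2 exit(s)]
witness 5: c·b·d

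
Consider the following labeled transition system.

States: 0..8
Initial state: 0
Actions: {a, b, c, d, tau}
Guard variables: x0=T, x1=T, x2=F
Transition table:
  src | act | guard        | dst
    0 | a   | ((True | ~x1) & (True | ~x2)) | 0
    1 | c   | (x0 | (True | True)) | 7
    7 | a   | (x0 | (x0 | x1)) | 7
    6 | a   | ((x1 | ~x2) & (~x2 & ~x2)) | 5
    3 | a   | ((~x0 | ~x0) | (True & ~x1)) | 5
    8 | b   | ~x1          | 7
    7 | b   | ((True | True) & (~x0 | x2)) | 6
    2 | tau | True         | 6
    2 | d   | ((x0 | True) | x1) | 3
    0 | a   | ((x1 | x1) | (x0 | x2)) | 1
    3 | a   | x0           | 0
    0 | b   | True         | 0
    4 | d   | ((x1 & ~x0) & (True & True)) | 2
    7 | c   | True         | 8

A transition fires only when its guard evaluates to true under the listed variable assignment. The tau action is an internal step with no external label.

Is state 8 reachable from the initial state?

Answer: REACHABLE

Analysis:
10 transition(s) survive guard evaluation.
Layer 0: {0}
Layer 1: {1}  total {0,1}
Layer 2: {7}  total {0,1,7}
Layer 3: {8}  total {0,1,7,8}
Reach set: {0,1,7,8}
trace reaching 8: a·c·c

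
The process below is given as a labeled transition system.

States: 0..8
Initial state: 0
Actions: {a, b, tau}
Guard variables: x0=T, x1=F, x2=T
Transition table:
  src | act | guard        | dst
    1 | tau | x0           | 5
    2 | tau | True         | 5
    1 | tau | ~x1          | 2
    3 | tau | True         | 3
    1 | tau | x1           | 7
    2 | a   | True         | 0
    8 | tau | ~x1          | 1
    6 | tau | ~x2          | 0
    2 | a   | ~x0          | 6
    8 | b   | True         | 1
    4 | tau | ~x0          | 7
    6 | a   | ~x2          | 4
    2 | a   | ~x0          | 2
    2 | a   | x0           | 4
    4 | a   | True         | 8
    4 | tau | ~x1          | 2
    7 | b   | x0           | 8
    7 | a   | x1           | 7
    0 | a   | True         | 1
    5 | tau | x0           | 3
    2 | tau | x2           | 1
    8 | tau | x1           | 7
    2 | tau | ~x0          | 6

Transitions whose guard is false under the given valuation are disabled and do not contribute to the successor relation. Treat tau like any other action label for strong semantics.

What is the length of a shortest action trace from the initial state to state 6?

Answer: UNREACHABLE

Analysis:
Layered search for 6:
  Layer 0: {0}
  Layer 1: {1}
  Layer 2: {2,5}
  Layer 3: {3,4}
  Layer 4: {8}
6 never appears.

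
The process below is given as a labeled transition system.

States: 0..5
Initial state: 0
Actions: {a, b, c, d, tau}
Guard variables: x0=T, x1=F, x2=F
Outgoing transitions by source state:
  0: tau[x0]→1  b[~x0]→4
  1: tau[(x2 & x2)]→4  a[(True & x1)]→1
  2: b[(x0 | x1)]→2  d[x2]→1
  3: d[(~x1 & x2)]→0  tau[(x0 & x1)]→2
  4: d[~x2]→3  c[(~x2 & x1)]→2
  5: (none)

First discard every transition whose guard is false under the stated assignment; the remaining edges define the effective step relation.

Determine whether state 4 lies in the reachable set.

Answer: UNREACHABLE

Analysis:
Guard filter leaves 3 enabled edge(s).
depth 0: {0}
depth 1: {1}  cumulative {0,1}
Reach set: {0,1}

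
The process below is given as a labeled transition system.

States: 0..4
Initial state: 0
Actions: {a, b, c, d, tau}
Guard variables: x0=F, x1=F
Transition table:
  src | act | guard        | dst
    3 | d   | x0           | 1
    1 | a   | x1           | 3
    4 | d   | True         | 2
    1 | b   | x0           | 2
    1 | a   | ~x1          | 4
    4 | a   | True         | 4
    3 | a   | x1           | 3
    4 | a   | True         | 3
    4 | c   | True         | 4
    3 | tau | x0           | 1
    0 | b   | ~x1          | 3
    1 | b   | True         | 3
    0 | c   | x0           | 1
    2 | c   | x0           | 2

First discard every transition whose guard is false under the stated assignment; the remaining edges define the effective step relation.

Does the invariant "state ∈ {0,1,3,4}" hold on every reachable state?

Inv-set: {0,1,3,4}
Reachable = {0,3}
  0: ok
  3: ok

Answer: INVARIANT HOLDS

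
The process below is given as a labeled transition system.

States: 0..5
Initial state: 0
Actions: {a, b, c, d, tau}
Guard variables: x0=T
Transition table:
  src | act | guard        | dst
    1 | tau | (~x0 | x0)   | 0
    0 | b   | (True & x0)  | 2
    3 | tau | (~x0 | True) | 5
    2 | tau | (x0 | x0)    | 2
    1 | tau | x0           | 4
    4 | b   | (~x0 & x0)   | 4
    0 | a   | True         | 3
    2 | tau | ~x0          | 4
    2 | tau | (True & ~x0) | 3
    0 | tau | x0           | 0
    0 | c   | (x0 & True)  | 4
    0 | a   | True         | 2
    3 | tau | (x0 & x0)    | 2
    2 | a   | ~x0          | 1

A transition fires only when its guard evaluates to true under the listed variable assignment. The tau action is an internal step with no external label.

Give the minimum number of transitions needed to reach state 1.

Layered search for 1:
  L0 = {0}
  L1 = {2,3,4}
  L2 = {5}
1 never appears.

Answer: UNREACHABLE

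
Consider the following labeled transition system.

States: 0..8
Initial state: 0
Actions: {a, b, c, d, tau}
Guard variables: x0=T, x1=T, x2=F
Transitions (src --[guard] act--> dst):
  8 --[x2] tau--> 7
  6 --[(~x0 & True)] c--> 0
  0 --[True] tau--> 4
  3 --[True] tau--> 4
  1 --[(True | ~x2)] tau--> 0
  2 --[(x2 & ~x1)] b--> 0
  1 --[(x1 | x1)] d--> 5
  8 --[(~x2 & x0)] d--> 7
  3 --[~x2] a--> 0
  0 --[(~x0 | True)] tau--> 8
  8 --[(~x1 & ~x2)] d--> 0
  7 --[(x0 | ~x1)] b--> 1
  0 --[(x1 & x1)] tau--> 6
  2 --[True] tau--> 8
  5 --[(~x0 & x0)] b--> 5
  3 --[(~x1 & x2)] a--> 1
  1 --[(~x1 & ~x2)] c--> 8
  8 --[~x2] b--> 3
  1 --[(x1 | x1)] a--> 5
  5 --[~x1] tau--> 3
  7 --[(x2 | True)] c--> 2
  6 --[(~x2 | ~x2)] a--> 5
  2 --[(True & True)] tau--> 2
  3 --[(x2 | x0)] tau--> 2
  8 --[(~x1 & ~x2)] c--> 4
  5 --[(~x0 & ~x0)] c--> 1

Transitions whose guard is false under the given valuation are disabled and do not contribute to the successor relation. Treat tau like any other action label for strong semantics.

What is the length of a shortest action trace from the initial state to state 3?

Layered search for 3:
  L0 = {0}
  L1 = {4,6,8}
  L2 = {3,5,7}
3 enters at depth 2; path tau·b

Answer: 2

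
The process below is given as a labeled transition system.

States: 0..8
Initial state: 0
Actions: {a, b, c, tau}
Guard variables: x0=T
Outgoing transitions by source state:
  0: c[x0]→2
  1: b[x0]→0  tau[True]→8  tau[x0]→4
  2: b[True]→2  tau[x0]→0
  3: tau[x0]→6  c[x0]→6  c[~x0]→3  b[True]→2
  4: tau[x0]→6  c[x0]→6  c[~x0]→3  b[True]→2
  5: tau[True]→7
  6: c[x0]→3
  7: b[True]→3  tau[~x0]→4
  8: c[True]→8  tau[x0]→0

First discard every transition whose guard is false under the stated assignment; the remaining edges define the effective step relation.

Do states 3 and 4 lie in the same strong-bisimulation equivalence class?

Answer: BISIMILAR

Analysis:
Bisimulation quotient by refinement:
  round 0: {{0,1,2,3,4,5,6,7,8}}
  round 1: {{0,6},{1,2},{3,4},{5},{7},{8}}
  round 2: {{0},{1},{2},{3,4},{5},{6},{7},{8}}
stable after 3 split(s): 8 block(s)
3∈{3,4}, 4∈{3,4}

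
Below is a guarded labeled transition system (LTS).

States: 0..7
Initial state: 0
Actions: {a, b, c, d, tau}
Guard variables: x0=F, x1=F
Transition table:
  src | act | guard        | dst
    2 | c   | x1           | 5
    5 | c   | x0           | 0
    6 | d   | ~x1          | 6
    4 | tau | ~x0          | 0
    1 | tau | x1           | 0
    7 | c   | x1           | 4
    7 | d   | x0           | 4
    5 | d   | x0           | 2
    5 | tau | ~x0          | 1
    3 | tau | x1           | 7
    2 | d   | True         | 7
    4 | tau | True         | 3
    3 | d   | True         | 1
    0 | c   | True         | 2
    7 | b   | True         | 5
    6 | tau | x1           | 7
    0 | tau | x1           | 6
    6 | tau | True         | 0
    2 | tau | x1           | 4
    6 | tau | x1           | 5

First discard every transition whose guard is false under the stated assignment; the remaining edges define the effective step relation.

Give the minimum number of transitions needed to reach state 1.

Answer: 4

Trace:
BFS to 1:
  L0 = {0}
  L1 = {2}
  L2 = {7}
  L3 = {5}
  L4 = {1}
1 enters at depth 4; path c·d·b·tau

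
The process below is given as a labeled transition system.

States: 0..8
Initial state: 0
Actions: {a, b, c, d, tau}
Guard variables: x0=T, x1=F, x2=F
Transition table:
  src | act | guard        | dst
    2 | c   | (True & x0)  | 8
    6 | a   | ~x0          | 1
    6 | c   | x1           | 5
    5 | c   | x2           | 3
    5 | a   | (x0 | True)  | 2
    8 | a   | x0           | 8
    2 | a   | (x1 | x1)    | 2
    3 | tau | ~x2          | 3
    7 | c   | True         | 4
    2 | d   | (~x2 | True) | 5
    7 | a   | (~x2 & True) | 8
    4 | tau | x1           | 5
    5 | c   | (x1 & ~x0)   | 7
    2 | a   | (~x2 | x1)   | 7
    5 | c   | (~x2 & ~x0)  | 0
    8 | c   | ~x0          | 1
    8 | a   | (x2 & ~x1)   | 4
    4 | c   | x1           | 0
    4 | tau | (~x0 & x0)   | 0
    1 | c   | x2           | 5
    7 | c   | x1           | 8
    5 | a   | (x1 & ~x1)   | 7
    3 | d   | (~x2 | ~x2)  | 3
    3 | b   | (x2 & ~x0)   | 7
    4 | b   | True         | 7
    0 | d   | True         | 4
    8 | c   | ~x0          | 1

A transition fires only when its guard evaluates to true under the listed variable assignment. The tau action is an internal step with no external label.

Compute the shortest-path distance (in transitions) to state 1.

Answer: UNREACHABLE

Trace:
Breadth-first toward 1:
  L0 = {0}
  L1 = {4}
  L2 = {7}
  L3 = {8}
1 never appears.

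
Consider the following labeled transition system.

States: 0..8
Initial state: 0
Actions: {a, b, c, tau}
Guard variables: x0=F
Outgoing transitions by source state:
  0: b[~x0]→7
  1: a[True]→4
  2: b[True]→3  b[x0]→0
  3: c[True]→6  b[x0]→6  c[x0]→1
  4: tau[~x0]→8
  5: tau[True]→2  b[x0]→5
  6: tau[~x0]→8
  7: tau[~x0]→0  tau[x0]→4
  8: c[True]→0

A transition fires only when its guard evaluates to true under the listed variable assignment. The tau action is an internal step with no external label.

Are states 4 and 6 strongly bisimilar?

Refine partition for ~:
  round 0: {{0,1,2,3,4,5,6,7,8}}
  round 1: {{0,2},{1},{3,8},{4,5,6,7}}
  round 2: {{0},{1},{2},{3},{4,6},{5,7},{8}}
  round 3: {{0},{1},{2},{3},{4,6},{5},{7},{8}}
stable after 4 split(s): 8 block(s)
4∈{4,6}, 6∈{4,6}

Answer: BISIMILAR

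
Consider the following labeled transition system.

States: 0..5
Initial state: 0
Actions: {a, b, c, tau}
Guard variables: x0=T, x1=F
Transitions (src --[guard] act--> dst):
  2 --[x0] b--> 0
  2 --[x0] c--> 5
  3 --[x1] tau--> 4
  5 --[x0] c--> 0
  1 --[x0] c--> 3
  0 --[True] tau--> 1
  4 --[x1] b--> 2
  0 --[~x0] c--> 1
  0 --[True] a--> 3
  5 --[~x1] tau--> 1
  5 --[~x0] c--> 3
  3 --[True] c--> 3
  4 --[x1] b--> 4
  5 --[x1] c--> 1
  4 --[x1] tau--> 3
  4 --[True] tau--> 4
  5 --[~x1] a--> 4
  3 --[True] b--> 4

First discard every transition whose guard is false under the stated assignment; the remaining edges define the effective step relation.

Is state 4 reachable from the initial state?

After dropping false guards: 11 live edges.
L0 = {0}
L1 = {1,3}  now seen {0,1,3}
L2 = {4}  now seen {0,1,3,4}
R = {0,1,3,4}
Path to 4: a·b

Answer: REACHABLE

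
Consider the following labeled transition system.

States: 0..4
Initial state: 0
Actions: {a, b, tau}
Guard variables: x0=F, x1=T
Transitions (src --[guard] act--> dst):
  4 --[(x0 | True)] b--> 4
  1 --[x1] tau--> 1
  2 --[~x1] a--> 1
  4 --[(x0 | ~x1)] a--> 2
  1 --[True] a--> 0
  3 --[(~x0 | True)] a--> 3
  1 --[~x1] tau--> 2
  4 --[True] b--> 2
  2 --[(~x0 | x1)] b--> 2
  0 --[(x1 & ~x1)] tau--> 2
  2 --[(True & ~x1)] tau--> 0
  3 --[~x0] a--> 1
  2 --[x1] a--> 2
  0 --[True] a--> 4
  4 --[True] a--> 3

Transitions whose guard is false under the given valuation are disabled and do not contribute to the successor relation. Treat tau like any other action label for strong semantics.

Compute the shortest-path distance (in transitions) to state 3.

Answer: 2

Analysis:
Layered search for 3:
  Layer 0: {0}
  Layer 1: {4}
  Layer 2: {2,3}
3 enters at depth 2; path a·a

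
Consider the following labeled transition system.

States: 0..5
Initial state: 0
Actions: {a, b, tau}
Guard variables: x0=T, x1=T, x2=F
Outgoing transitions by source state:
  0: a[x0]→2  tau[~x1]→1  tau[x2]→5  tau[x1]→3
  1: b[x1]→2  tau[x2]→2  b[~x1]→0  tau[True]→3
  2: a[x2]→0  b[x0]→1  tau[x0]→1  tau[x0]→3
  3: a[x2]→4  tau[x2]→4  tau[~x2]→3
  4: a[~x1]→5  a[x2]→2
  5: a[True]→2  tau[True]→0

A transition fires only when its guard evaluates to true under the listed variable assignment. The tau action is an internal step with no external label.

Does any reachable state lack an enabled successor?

Answer: DEADLOCK-FREE

Analysis:
Reachable = {0,1,2,3}
  0: a→2  tau→3  [2 out]
  1: b→2  tau→3  [2 out]
  2: b→1  tau→1  tau→3  [3 out]
  3: tau→3  [1 out]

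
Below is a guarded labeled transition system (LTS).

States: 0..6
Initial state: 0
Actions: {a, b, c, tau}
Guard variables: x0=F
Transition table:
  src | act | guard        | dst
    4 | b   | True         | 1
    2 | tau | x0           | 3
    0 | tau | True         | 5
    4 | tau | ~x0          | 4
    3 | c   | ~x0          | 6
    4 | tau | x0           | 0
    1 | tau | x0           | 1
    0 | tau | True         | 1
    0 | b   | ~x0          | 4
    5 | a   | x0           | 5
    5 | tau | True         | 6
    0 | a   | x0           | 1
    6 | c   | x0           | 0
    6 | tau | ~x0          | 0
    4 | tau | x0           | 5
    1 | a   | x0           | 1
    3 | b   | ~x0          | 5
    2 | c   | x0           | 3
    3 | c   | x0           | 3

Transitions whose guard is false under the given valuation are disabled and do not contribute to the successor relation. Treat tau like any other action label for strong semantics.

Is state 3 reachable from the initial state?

Guard filter leaves 9 enabled edge(s).
depth 0: {0}
depth 1: {1,4,5}  now seen {0,1,4,5}
depth 2: {6}  now seen {0,1,4,5,6}
Reach set: {0,1,4,5,6}

Answer: UNREACHABLE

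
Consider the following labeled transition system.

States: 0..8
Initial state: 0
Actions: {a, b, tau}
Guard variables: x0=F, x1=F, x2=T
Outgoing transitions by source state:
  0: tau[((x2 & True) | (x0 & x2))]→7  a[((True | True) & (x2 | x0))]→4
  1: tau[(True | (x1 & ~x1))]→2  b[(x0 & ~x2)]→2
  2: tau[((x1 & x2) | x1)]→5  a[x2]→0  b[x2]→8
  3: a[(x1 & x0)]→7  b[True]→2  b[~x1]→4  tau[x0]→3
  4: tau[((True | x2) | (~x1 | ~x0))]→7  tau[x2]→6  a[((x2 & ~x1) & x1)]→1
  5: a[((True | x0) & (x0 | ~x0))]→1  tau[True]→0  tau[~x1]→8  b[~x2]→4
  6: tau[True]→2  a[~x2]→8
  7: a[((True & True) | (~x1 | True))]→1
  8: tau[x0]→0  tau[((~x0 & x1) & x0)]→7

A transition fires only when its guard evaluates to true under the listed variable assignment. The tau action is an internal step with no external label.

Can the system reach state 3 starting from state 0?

Guard filter leaves 14 enabled edge(s).
depth 0: {0}
depth 1: {4,7}  total {0,4,7}
depth 2: {1,6}  total {0,1,4,6,7}
depth 3: {2}  total {0,1,2,4,6,7}
depth 4: {8}  total {0,1,2,4,6,7,8}
R = {0,1,2,4,6,7,8}

Answer: UNREACHABLE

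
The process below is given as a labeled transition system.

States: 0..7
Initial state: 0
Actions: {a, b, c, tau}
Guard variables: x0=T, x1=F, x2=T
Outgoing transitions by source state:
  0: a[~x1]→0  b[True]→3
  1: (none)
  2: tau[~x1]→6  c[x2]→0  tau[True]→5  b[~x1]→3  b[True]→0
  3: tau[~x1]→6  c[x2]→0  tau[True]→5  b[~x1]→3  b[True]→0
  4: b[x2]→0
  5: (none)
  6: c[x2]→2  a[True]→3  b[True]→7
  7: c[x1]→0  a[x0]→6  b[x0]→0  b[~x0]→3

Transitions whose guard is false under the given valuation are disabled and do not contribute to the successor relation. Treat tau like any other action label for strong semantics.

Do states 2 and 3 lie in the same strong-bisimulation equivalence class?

Compute ~ classes (split until stable):
  P[0] = {{0,1,2,3,4,5,6,7}}
  P[1] = {{0,7},{1,5},{2,3},{4},{6}}
  P[2] = {{0},{1,5},{2,3},{4},{6},{7}}
stable after 3 split(s): 6 block(s)
[2]={2,3}  [3]={2,3}

Answer: BISIMILAR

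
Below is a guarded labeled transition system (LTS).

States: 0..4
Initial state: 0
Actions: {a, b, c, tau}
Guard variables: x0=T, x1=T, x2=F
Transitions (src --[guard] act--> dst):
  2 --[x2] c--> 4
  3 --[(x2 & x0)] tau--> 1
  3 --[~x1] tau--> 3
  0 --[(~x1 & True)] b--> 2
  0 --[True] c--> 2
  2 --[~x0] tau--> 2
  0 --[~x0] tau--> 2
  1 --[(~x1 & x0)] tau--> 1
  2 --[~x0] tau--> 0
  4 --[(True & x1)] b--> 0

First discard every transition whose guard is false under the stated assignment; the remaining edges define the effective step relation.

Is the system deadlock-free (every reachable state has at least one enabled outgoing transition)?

R = {0,2}
  0: c→2  [1 exit(s)]
  2: ∅  [no exit]
trace reaching 2: c

Answer: DEADLOCK at state 2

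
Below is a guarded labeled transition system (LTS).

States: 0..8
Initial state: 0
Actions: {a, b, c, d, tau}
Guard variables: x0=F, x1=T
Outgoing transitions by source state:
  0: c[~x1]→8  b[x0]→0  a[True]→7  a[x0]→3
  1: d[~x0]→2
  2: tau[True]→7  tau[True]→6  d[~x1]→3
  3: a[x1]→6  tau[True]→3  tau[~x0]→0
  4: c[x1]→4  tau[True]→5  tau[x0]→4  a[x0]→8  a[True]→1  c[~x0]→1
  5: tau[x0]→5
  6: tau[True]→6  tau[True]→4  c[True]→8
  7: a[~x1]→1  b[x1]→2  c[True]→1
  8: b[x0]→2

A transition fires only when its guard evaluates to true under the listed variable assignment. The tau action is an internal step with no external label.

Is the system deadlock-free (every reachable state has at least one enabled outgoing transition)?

R = {0,1,2,4,5,6,7,8}
  0: a→7  [1 exit(s)]
  1: d→2  [1 exit(s)]
  2: tau→6  tau→7  [2 exit(s)]
  4: a→1  c→1  c→4  tau→5  [4 exit(s)]
  5: ∅  [no exit]
  6: c→8  tau→4  tau→6  [3 exit(s)]
  7: b→2  c→1  [2 exit(s)]
  8: ∅  [no exit]
Path to 5: a·b·tau·tau·tau

Answer: DEADLOCK at state 5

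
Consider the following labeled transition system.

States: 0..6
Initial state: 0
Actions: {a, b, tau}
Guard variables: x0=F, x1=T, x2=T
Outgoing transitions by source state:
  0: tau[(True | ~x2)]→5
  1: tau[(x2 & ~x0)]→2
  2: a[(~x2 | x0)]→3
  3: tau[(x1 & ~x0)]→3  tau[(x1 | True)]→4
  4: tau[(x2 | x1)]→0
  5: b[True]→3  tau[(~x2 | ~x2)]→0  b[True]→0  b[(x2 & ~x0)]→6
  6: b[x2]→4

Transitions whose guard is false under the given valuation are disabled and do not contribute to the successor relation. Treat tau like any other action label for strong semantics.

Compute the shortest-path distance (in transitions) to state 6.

Answer: 2

Trace:
Layered search for 6:
  L0 = {0}
  L1 = {5}
  L2 = {3,6}
depth(6)=2, e.g. tau·b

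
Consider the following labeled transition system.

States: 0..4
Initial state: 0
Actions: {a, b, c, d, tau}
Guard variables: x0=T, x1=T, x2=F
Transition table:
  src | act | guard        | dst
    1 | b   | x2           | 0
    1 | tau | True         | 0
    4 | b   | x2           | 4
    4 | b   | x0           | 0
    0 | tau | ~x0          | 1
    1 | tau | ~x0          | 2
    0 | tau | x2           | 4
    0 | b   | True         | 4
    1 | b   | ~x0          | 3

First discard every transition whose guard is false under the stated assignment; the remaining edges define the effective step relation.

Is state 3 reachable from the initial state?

Answer: UNREACHABLE

Analysis:
After dropping false guards: 3 live edges.
depth 0: {0}
depth 1: {4}  now seen {0,4}
R = {0,4}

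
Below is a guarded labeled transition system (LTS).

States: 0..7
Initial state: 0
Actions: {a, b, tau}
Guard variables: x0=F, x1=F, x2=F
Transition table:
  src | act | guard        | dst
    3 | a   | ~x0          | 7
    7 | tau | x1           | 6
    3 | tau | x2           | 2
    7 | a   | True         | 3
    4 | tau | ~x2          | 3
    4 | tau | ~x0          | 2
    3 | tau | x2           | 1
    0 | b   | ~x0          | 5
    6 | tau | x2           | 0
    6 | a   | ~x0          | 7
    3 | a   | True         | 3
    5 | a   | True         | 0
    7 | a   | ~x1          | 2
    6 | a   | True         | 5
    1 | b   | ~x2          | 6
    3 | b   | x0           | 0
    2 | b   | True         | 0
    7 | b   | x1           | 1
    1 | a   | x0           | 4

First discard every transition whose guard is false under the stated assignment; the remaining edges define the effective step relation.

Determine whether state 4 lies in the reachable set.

Answer: UNREACHABLE

Analysis:
12 transition(s) survive guard evaluation.
depth 0: {0}
depth 1: {5}  total {0,5}
Reachable = {0,5}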